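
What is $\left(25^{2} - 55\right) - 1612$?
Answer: $-1042$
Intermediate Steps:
$\left(25^{2} - 55\right) - 1612 = \left(625 - 55\right) - 1612 = 570 - 1612 = -1042$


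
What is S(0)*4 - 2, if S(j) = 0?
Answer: -2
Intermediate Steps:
S(0)*4 - 2 = 0*4 - 2 = 0 - 2 = -2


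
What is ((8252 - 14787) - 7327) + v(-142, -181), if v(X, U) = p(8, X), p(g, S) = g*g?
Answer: -13798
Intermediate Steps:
p(g, S) = g**2
v(X, U) = 64 (v(X, U) = 8**2 = 64)
((8252 - 14787) - 7327) + v(-142, -181) = ((8252 - 14787) - 7327) + 64 = (-6535 - 7327) + 64 = -13862 + 64 = -13798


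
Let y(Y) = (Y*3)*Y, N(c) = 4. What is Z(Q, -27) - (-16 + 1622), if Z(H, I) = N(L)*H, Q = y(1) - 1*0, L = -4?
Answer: -1594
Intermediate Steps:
y(Y) = 3*Y² (y(Y) = (3*Y)*Y = 3*Y²)
Q = 3 (Q = 3*1² - 1*0 = 3*1 + 0 = 3 + 0 = 3)
Z(H, I) = 4*H
Z(Q, -27) - (-16 + 1622) = 4*3 - (-16 + 1622) = 12 - 1*1606 = 12 - 1606 = -1594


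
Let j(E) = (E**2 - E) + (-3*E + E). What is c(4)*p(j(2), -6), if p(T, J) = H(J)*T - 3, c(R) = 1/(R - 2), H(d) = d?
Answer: 9/2 ≈ 4.5000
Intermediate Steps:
c(R) = 1/(-2 + R)
j(E) = E**2 - 3*E (j(E) = (E**2 - E) - 2*E = E**2 - 3*E)
p(T, J) = -3 + J*T (p(T, J) = J*T - 3 = -3 + J*T)
c(4)*p(j(2), -6) = (-3 - 12*(-3 + 2))/(-2 + 4) = (-3 - 12*(-1))/2 = (-3 - 6*(-2))/2 = (-3 + 12)/2 = (1/2)*9 = 9/2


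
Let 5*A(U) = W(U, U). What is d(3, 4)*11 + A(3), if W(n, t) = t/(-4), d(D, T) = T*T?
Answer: 3517/20 ≈ 175.85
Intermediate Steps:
d(D, T) = T²
W(n, t) = -t/4 (W(n, t) = t*(-¼) = -t/4)
A(U) = -U/20 (A(U) = (-U/4)/5 = -U/20)
d(3, 4)*11 + A(3) = 4²*11 - 1/20*3 = 16*11 - 3/20 = 176 - 3/20 = 3517/20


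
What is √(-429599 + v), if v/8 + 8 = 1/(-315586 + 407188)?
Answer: I*√100146405855251/15267 ≈ 655.49*I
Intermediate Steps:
v = -2931260/45801 (v = -64 + 8/(-315586 + 407188) = -64 + 8/91602 = -64 + 8*(1/91602) = -64 + 4/45801 = -2931260/45801 ≈ -64.000)
√(-429599 + v) = √(-429599 - 2931260/45801) = √(-19678995059/45801) = I*√100146405855251/15267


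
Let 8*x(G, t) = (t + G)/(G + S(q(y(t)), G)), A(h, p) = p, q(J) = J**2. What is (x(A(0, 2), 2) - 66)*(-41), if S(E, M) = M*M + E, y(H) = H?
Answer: 54079/20 ≈ 2703.9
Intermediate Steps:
S(E, M) = E + M**2 (S(E, M) = M**2 + E = E + M**2)
x(G, t) = (G + t)/(8*(G + G**2 + t**2)) (x(G, t) = ((t + G)/(G + (t**2 + G**2)))/8 = ((G + t)/(G + (G**2 + t**2)))/8 = ((G + t)/(G + G**2 + t**2))/8 = (G + t)/(8*(G + G**2 + t**2)))
(x(A(0, 2), 2) - 66)*(-41) = (((1/8)*2 + (1/8)*2)/(2 + 2**2 + 2**2) - 66)*(-41) = ((1/4 + 1/4)/(2 + 4 + 4) - 66)*(-41) = ((1/2)/10 - 66)*(-41) = ((1/10)*(1/2) - 66)*(-41) = (1/20 - 66)*(-41) = -1319/20*(-41) = 54079/20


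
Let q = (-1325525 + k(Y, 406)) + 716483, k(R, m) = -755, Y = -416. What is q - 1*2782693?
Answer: -3392490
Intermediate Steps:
q = -609797 (q = (-1325525 - 755) + 716483 = -1326280 + 716483 = -609797)
q - 1*2782693 = -609797 - 1*2782693 = -609797 - 2782693 = -3392490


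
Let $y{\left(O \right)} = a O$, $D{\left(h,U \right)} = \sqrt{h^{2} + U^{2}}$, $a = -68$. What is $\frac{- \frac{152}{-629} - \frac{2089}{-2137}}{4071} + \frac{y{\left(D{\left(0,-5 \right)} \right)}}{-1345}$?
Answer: $\frac{372545561789}{1472002508127} \approx 0.25309$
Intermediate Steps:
$D{\left(h,U \right)} = \sqrt{U^{2} + h^{2}}$
$y{\left(O \right)} = - 68 O$
$\frac{- \frac{152}{-629} - \frac{2089}{-2137}}{4071} + \frac{y{\left(D{\left(0,-5 \right)} \right)}}{-1345} = \frac{- \frac{152}{-629} - \frac{2089}{-2137}}{4071} + \frac{\left(-68\right) \sqrt{\left(-5\right)^{2} + 0^{2}}}{-1345} = \left(\left(-152\right) \left(- \frac{1}{629}\right) - - \frac{2089}{2137}\right) \frac{1}{4071} + - 68 \sqrt{25 + 0} \left(- \frac{1}{1345}\right) = \left(\frac{152}{629} + \frac{2089}{2137}\right) \frac{1}{4071} + - 68 \sqrt{25} \left(- \frac{1}{1345}\right) = \frac{1638805}{1344173} \cdot \frac{1}{4071} + \left(-68\right) 5 \left(- \frac{1}{1345}\right) = \frac{1638805}{5472128283} - - \frac{68}{269} = \frac{1638805}{5472128283} + \frac{68}{269} = \frac{372545561789}{1472002508127}$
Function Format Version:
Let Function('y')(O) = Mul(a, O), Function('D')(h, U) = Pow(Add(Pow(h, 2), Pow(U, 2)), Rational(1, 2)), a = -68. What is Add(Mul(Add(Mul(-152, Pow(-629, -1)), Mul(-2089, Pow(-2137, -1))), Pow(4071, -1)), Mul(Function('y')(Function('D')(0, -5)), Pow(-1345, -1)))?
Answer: Rational(372545561789, 1472002508127) ≈ 0.25309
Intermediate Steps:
Function('D')(h, U) = Pow(Add(Pow(U, 2), Pow(h, 2)), Rational(1, 2))
Function('y')(O) = Mul(-68, O)
Add(Mul(Add(Mul(-152, Pow(-629, -1)), Mul(-2089, Pow(-2137, -1))), Pow(4071, -1)), Mul(Function('y')(Function('D')(0, -5)), Pow(-1345, -1))) = Add(Mul(Add(Mul(-152, Pow(-629, -1)), Mul(-2089, Pow(-2137, -1))), Pow(4071, -1)), Mul(Mul(-68, Pow(Add(Pow(-5, 2), Pow(0, 2)), Rational(1, 2))), Pow(-1345, -1))) = Add(Mul(Add(Mul(-152, Rational(-1, 629)), Mul(-2089, Rational(-1, 2137))), Rational(1, 4071)), Mul(Mul(-68, Pow(Add(25, 0), Rational(1, 2))), Rational(-1, 1345))) = Add(Mul(Add(Rational(152, 629), Rational(2089, 2137)), Rational(1, 4071)), Mul(Mul(-68, Pow(25, Rational(1, 2))), Rational(-1, 1345))) = Add(Mul(Rational(1638805, 1344173), Rational(1, 4071)), Mul(Mul(-68, 5), Rational(-1, 1345))) = Add(Rational(1638805, 5472128283), Mul(-340, Rational(-1, 1345))) = Add(Rational(1638805, 5472128283), Rational(68, 269)) = Rational(372545561789, 1472002508127)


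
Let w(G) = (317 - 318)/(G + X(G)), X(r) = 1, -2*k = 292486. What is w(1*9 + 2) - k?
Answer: 1754915/12 ≈ 1.4624e+5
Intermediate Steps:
k = -146243 (k = -½*292486 = -146243)
w(G) = -1/(1 + G) (w(G) = (317 - 318)/(G + 1) = -1/(1 + G))
w(1*9 + 2) - k = -1/(1 + (1*9 + 2)) - 1*(-146243) = -1/(1 + (9 + 2)) + 146243 = -1/(1 + 11) + 146243 = -1/12 + 146243 = 1754915/12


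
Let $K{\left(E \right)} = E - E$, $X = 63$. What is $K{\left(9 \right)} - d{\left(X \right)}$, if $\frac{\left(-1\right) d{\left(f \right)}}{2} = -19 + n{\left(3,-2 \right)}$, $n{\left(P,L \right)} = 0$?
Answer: $-38$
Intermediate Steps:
$K{\left(E \right)} = 0$
$d{\left(f \right)} = 38$ ($d{\left(f \right)} = - 2 \left(-19 + 0\right) = \left(-2\right) \left(-19\right) = 38$)
$K{\left(9 \right)} - d{\left(X \right)} = 0 - 38 = -38$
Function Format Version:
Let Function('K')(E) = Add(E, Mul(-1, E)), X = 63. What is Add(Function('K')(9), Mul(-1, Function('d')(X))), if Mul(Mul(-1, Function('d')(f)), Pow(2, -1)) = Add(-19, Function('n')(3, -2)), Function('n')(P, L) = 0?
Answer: -38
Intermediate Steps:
Function('K')(E) = 0
Function('d')(f) = 38 (Function('d')(f) = Mul(-2, Add(-19, 0)) = Mul(-2, -19) = 38)
Add(Function('K')(9), Mul(-1, Function('d')(X))) = Add(0, Mul(-1, 38)) = Add(0, -38) = -38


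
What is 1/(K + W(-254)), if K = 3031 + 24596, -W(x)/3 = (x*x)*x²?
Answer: -1/12486915141 ≈ -8.0084e-11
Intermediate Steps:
W(x) = -3*x⁴ (W(x) = -3*x*x*x² = -3*x²*x² = -3*x⁴)
K = 27627
1/(K + W(-254)) = 1/(27627 - 3*(-254)⁴) = 1/(27627 - 3*4162314256) = 1/(27627 - 12486942768) = 1/(-12486915141) = -1/12486915141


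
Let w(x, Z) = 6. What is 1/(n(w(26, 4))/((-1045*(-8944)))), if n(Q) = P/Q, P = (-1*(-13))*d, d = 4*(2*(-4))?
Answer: -134805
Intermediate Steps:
d = -32 (d = 4*(-8) = -32)
P = -416 (P = -1*(-13)*(-32) = 13*(-32) = -416)
n(Q) = -416/Q
1/(n(w(26, 4))/((-1045*(-8944)))) = 1/((-416/6)/((-1045*(-8944)))) = 1/(-416*⅙/9346480) = 1/(-208/3*1/9346480) = 1/(-1/134805) = -134805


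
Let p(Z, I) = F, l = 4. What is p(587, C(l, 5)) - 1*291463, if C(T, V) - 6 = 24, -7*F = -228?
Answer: -2040013/7 ≈ -2.9143e+5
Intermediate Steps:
F = 228/7 (F = -1/7*(-228) = 228/7 ≈ 32.571)
C(T, V) = 30 (C(T, V) = 6 + 24 = 30)
p(Z, I) = 228/7
p(587, C(l, 5)) - 1*291463 = 228/7 - 1*291463 = 228/7 - 291463 = -2040013/7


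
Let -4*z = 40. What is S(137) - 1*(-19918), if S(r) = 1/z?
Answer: 199179/10 ≈ 19918.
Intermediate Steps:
z = -10 (z = -1/4*40 = -10)
S(r) = -1/10 (S(r) = 1/(-10) = -1/10)
S(137) - 1*(-19918) = -1/10 - 1*(-19918) = -1/10 + 19918 = 199179/10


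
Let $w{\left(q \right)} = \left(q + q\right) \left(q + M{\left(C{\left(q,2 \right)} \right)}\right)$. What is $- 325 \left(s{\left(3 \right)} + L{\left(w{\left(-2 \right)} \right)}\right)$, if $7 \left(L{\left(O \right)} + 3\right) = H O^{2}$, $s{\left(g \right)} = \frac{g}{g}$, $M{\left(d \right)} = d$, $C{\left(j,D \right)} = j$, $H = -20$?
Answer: $\frac{1668550}{7} \approx 2.3836 \cdot 10^{5}$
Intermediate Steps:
$w{\left(q \right)} = 4 q^{2}$ ($w{\left(q \right)} = \left(q + q\right) \left(q + q\right) = 2 q 2 q = 4 q^{2}$)
$s{\left(g \right)} = 1$
$L{\left(O \right)} = -3 - \frac{20 O^{2}}{7}$ ($L{\left(O \right)} = -3 + \frac{\left(-20\right) O^{2}}{7} = -3 - \frac{20 O^{2}}{7}$)
$- 325 \left(s{\left(3 \right)} + L{\left(w{\left(-2 \right)} \right)}\right) = - 325 \left(1 - \left(3 + \frac{20 \left(4 \left(-2\right)^{2}\right)^{2}}{7}\right)\right) = - 325 \left(1 - \left(3 + \frac{20 \left(4 \cdot 4\right)^{2}}{7}\right)\right) = - 325 \left(1 - \left(3 + \frac{20 \cdot 16^{2}}{7}\right)\right) = - 325 \left(1 - \frac{5141}{7}\right) = \left(-325\right) \left(- \frac{5134}{7}\right) = \frac{1668550}{7}$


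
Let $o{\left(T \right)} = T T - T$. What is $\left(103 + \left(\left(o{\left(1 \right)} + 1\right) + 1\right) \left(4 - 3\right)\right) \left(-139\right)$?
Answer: $-14595$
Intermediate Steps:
$o{\left(T \right)} = T^{2} - T$
$\left(103 + \left(\left(o{\left(1 \right)} + 1\right) + 1\right) \left(4 - 3\right)\right) \left(-139\right) = \left(103 + \left(\left(1 \left(-1 + 1\right) + 1\right) + 1\right) \left(4 - 3\right)\right) \left(-139\right) = \left(103 + \left(\left(1 \cdot 0 + 1\right) + 1\right) 1\right) \left(-139\right) = \left(103 + \left(\left(0 + 1\right) + 1\right) 1\right) \left(-139\right) = \left(103 + \left(1 + 1\right) 1\right) \left(-139\right) = \left(103 + 2 \cdot 1\right) \left(-139\right) = \left(103 + 2\right) \left(-139\right) = 105 \left(-139\right) = -14595$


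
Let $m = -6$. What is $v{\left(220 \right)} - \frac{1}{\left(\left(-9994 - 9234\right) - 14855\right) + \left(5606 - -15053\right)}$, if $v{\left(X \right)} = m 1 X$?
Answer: $- \frac{17719679}{13424} \approx -1320.0$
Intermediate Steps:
$v{\left(X \right)} = - 6 X$ ($v{\left(X \right)} = \left(-6\right) 1 X = - 6 X$)
$v{\left(220 \right)} - \frac{1}{\left(\left(-9994 - 9234\right) - 14855\right) + \left(5606 - -15053\right)} = \left(-6\right) 220 - \frac{1}{\left(\left(-9994 - 9234\right) - 14855\right) + \left(5606 - -15053\right)} = -1320 - \frac{1}{\left(-19228 - 14855\right) + \left(5606 + 15053\right)} = -1320 - \frac{1}{-34083 + 20659} = -1320 - \frac{1}{-13424} = -1320 - - \frac{1}{13424} = -1320 + \frac{1}{13424} = - \frac{17719679}{13424}$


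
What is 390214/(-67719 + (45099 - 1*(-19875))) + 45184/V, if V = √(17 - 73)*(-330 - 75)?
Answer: -390214/2745 + 11296*I*√14/2835 ≈ -142.15 + 14.909*I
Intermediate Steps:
V = -810*I*√14 (V = √(-56)*(-405) = (2*I*√14)*(-405) = -810*I*√14 ≈ -3030.7*I)
390214/(-67719 + (45099 - 1*(-19875))) + 45184/V = 390214/(-67719 + (45099 - 1*(-19875))) + 45184/((-810*I*√14)) = 390214/(-67719 + (45099 + 19875)) + 45184*(I*√14/11340) = 390214/(-67719 + 64974) + 11296*I*√14/2835 = 390214/(-2745) + 11296*I*√14/2835 = 390214*(-1/2745) + 11296*I*√14/2835 = -390214/2745 + 11296*I*√14/2835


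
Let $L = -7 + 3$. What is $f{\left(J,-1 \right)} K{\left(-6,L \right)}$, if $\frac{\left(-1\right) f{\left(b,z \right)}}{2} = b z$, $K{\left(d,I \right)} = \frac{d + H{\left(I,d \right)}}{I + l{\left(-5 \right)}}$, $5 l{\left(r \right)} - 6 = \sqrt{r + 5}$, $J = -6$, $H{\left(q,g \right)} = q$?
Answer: $- \frac{300}{7} \approx -42.857$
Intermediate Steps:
$L = -4$
$l{\left(r \right)} = \frac{6}{5} + \frac{\sqrt{5 + r}}{5}$ ($l{\left(r \right)} = \frac{6}{5} + \frac{\sqrt{r + 5}}{5} = \frac{6}{5} + \frac{\sqrt{5 + r}}{5}$)
$K{\left(d,I \right)} = \frac{I + d}{\frac{6}{5} + I}$ ($K{\left(d,I \right)} = \frac{d + I}{I + \left(\frac{6}{5} + \frac{\sqrt{5 - 5}}{5}\right)} = \frac{I + d}{I + \left(\frac{6}{5} + \frac{\sqrt{0}}{5}\right)} = \frac{I + d}{I + \left(\frac{6}{5} + \frac{1}{5} \cdot 0\right)} = \frac{I + d}{I + \left(\frac{6}{5} + 0\right)} = \frac{I + d}{I + \frac{6}{5}} = \frac{I + d}{\frac{6}{5} + I}$)
$f{\left(b,z \right)} = - 2 b z$
$f{\left(J,-1 \right)} K{\left(-6,L \right)} = \left(-2\right) \left(-6\right) \left(-1\right) \frac{5 \left(-4 - 6\right)}{6 + 5 \left(-4\right)} = - 12 \cdot 5 \frac{1}{6 - 20} \left(-10\right) = - 12 \cdot 5 \frac{1}{-14} \left(-10\right) = - 12 \cdot 5 \left(- \frac{1}{14}\right) \left(-10\right) = \left(-12\right) \frac{25}{7} = - \frac{300}{7}$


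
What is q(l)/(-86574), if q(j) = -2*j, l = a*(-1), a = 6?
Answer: -2/14429 ≈ -0.00013861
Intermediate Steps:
l = -6 (l = 6*(-1) = -6)
q(l)/(-86574) = -2*(-6)/(-86574) = 12*(-1/86574) = -2/14429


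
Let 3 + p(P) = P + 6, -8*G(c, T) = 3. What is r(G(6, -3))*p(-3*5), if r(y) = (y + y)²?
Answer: -27/4 ≈ -6.7500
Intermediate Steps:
G(c, T) = -3/8 (G(c, T) = -⅛*3 = -3/8)
p(P) = 3 + P (p(P) = -3 + (P + 6) = -3 + (6 + P) = 3 + P)
r(y) = 4*y² (r(y) = (2*y)² = 4*y²)
r(G(6, -3))*p(-3*5) = (4*(-3/8)²)*(3 - 3*5) = (4*(9/64))*(3 - 15) = (9/16)*(-12) = -27/4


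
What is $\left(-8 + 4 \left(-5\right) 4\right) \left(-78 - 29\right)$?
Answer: $9416$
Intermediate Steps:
$\left(-8 + 4 \left(-5\right) 4\right) \left(-78 - 29\right) = \left(-8 - 80\right) \left(-107\right) = \left(-88\right) \left(-107\right) = 9416$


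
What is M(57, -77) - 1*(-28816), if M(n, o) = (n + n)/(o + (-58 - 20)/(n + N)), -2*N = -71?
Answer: 414958126/14401 ≈ 28815.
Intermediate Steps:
N = 71/2 (N = -½*(-71) = 71/2 ≈ 35.500)
M(n, o) = 2*n/(o - 78/(71/2 + n)) (M(n, o) = (n + n)/(o + (-58 - 20)/(n + 71/2)) = (2*n)/(o - 78/(71/2 + n)) = 2*n/(o - 78/(71/2 + n)))
M(57, -77) - 1*(-28816) = 2*57*(71 + 2*57)/(-156 + 71*(-77) + 2*57*(-77)) - 1*(-28816) = 2*57*(71 + 114)/(-156 - 5467 - 8778) + 28816 = 2*57*185/(-14401) + 28816 = 2*57*(-1/14401)*185 + 28816 = -21090/14401 + 28816 = 414958126/14401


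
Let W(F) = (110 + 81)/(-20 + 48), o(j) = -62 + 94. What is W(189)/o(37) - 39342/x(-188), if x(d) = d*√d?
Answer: 191/896 - 19671*I*√47/8836 ≈ 0.21317 - 15.262*I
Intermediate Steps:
o(j) = 32
W(F) = 191/28
x(d) = d^(3/2)
W(189)/o(37) - 39342/x(-188) = (191/28)/32 - 39342*I*√47/17672 = (191/28)*(1/32) - 39342*I*√47/17672 = 191/896 - 19671*I*√47/8836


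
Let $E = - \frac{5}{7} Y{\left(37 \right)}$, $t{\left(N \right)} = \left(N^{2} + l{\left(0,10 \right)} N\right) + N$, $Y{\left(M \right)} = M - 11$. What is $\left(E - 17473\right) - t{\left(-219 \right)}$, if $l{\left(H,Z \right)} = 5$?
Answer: $- \frac{448970}{7} \approx -64139.0$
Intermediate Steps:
$Y{\left(M \right)} = -11 + M$ ($Y{\left(M \right)} = M - 11 = -11 + M$)
$t{\left(N \right)} = N^{2} + 6 N$ ($t{\left(N \right)} = \left(N^{2} + 5 N\right) + N = N^{2} + 6 N$)
$E = - \frac{130}{7}$ ($E = - \frac{5}{7} \left(-11 + 37\right) = \left(-5\right) \frac{1}{7} \cdot 26 = \left(- \frac{5}{7}\right) 26 = - \frac{130}{7} \approx -18.571$)
$\left(E - 17473\right) - t{\left(-219 \right)} = \left(- \frac{130}{7} - 17473\right) - - 219 \left(6 - 219\right) = - \frac{122441}{7} - \left(-219\right) \left(-213\right) = - \frac{122441}{7} - 46647 = - \frac{448970}{7}$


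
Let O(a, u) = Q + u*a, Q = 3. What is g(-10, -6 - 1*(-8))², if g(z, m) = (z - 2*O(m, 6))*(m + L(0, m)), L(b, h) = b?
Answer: 6400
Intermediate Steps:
O(a, u) = 3 + a*u (O(a, u) = 3 + u*a = 3 + a*u)
g(z, m) = m*(-6 + z - 12*m) (g(z, m) = (z - 2*(3 + m*6))*(m + 0) = (z - 2*(3 + 6*m))*m = (z + (-6 - 12*m))*m = (-6 + z - 12*m)*m = m*(-6 + z - 12*m))
g(-10, -6 - 1*(-8))² = ((-6 - 1*(-8))*(-6 - 10 - 12*(-6 - 1*(-8))))² = ((-6 + 8)*(-6 - 10 - 12*(-6 + 8)))² = (2*(-6 - 10 - 12*2))² = (2*(-6 - 10 - 24))² = (2*(-40))² = (-80)² = 6400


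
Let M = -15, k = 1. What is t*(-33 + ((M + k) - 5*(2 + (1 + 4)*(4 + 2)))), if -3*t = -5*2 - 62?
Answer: -4968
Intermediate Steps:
t = 24 (t = -(-5*2 - 62)/3 = -(-10 - 62)/3 = -⅓*(-72) = 24)
t*(-33 + ((M + k) - 5*(2 + (1 + 4)*(4 + 2)))) = 24*(-33 + ((-15 + 1) - 5*(2 + (1 + 4)*(4 + 2)))) = 24*(-33 + (-14 - 5*(2 + 5*6))) = 24*(-33 + (-14 - 5*(2 + 30))) = 24*(-33 + (-14 - 5*32)) = 24*(-33 + (-14 - 160)) = 24*(-33 - 174) = 24*(-207) = -4968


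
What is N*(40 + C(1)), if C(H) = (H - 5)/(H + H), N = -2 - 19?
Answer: -798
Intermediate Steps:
N = -21
C(H) = (-5 + H)/(2*H) (C(H) = (-5 + H)/((2*H)) = (-5 + H)*(1/(2*H)) = (-5 + H)/(2*H))
N*(40 + C(1)) = -21*(40 + (½)*(-5 + 1)/1) = -21*(40 + (½)*1*(-4)) = -21*(40 - 2) = -21*38 = -798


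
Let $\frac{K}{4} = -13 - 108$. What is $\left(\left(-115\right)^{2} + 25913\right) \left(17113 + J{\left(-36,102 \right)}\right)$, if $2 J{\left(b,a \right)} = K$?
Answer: $660297198$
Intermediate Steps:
$K = -484$ ($K = 4 \left(-13 - 108\right) = 4 \left(-121\right) = -484$)
$J{\left(b,a \right)} = -242$ ($J{\left(b,a \right)} = \frac{1}{2} \left(-484\right) = -242$)
$\left(\left(-115\right)^{2} + 25913\right) \left(17113 + J{\left(-36,102 \right)}\right) = \left(\left(-115\right)^{2} + 25913\right) \left(17113 - 242\right) = \left(13225 + 25913\right) 16871 = 39138 \cdot 16871 = 660297198$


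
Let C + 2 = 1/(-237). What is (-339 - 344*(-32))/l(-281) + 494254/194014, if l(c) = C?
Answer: -245169955546/46078325 ≈ -5320.7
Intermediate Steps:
C = -475/237 (C = -2 + 1/(-237) = -2 - 1/237 = -475/237 ≈ -2.0042)
l(c) = -475/237
(-339 - 344*(-32))/l(-281) + 494254/194014 = (-339 - 344*(-32))/(-475/237) + 494254/194014 = (-339 + 11008)*(-237/475) + 494254*(1/194014) = 10669*(-237/475) + 247127/97007 = -2528553/475 + 247127/97007 = -245169955546/46078325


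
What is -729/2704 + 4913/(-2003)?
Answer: -14744939/5416112 ≈ -2.7224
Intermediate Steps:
-729/2704 + 4913/(-2003) = -729*1/2704 + 4913*(-1/2003) = -729/2704 - 4913/2003 = -14744939/5416112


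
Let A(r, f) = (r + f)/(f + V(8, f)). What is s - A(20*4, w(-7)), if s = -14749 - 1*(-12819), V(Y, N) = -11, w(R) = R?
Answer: -34667/18 ≈ -1925.9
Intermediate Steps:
A(r, f) = (f + r)/(-11 + f) (A(r, f) = (r + f)/(f - 11) = (f + r)/(-11 + f))
s = -1930 (s = -14749 + 12819 = -1930)
s - A(20*4, w(-7)) = -1930 - (-7 + 20*4)/(-11 - 7) = -1930 - (-7 + 80)/(-18) = -1930 - (-1)*73/18 = -1930 - 1*(-73/18) = -1930 + 73/18 = -34667/18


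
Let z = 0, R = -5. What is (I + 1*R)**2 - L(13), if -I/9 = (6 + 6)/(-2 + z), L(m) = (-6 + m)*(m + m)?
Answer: 2219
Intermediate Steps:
L(m) = 2*m*(-6 + m) (L(m) = (-6 + m)*(2*m) = 2*m*(-6 + m))
I = 54 (I = -9*(6 + 6)/(-2 + 0) = -108/(-2) = -108*(-1)/2 = -9*(-6) = 54)
(I + 1*R)**2 - L(13) = (54 + 1*(-5))**2 - 2*13*(-6 + 13) = (54 - 5)**2 - 2*13*7 = 49**2 - 1*182 = 2401 - 182 = 2219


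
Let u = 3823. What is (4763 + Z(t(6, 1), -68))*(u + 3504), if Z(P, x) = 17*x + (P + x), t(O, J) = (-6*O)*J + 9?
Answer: 25732424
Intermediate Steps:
t(O, J) = 9 - 6*J*O (t(O, J) = -6*J*O + 9 = 9 - 6*J*O)
Z(P, x) = P + 18*x
(4763 + Z(t(6, 1), -68))*(u + 3504) = (4763 + ((9 - 6*1*6) + 18*(-68)))*(3823 + 3504) = (4763 + ((9 - 36) - 1224))*7327 = (4763 + (-27 - 1224))*7327 = (4763 - 1251)*7327 = 3512*7327 = 25732424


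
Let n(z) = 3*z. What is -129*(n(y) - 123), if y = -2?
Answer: 16641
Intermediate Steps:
-129*(n(y) - 123) = -129*(3*(-2) - 123) = -129*(-6 - 123) = -129*(-129) = 16641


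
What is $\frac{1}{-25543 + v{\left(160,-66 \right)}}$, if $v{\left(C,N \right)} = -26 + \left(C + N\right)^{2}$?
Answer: $- \frac{1}{16733} \approx -5.9762 \cdot 10^{-5}$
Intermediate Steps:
$\frac{1}{-25543 + v{\left(160,-66 \right)}} = \frac{1}{-25543 - \left(26 - \left(160 - 66\right)^{2}\right)} = \frac{1}{-25543 - \left(26 - 94^{2}\right)} = \frac{1}{-25543 + \left(-26 + 8836\right)} = \frac{1}{-25543 + 8810} = \frac{1}{-16733} = - \frac{1}{16733}$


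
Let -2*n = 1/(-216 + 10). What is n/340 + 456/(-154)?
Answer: -31938163/10786160 ≈ -2.9610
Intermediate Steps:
n = 1/412 (n = -1/(2*(-216 + 10)) = -1/2/(-206) = -1/2*(-1/206) = 1/412 ≈ 0.0024272)
n/340 + 456/(-154) = (1/412)/340 + 456/(-154) = (1/412)*(1/340) + 456*(-1/154) = 1/140080 - 228/77 = -31938163/10786160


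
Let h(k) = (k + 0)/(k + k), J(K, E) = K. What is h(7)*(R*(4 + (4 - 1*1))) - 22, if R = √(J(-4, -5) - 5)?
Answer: -22 + 21*I/2 ≈ -22.0 + 10.5*I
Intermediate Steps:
h(k) = ½ (h(k) = k/((2*k)) = k*(1/(2*k)) = ½)
R = 3*I (R = √(-4 - 5) = √(-9) = 3*I ≈ 3.0*I)
h(7)*(R*(4 + (4 - 1*1))) - 22 = ((3*I)*(4 + (4 - 1*1)))/2 - 22 = ((3*I)*(4 + (4 - 1)))/2 - 22 = ((3*I)*(4 + 3))/2 - 22 = ((3*I)*7)/2 - 22 = (21*I)/2 - 22 = 21*I/2 - 22 = -22 + 21*I/2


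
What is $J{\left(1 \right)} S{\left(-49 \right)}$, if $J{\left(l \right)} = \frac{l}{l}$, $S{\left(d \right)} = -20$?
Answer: $-20$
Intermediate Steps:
$J{\left(l \right)} = 1$
$J{\left(1 \right)} S{\left(-49 \right)} = 1 \left(-20\right) = -20$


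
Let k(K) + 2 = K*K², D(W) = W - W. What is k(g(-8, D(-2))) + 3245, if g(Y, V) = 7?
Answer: 3586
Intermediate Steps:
D(W) = 0
k(K) = -2 + K³ (k(K) = -2 + K*K² = -2 + K³)
k(g(-8, D(-2))) + 3245 = (-2 + 7³) + 3245 = (-2 + 343) + 3245 = 341 + 3245 = 3586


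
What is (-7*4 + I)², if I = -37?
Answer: 4225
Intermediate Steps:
(-7*4 + I)² = (-7*4 - 37)² = (-28 - 37)² = (-65)² = 4225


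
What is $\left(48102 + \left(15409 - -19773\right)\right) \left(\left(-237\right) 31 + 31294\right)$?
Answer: $1994401948$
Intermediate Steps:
$\left(48102 + \left(15409 - -19773\right)\right) \left(\left(-237\right) 31 + 31294\right) = \left(48102 + \left(15409 + 19773\right)\right) \left(-7347 + 31294\right) = \left(48102 + 35182\right) 23947 = 83284 \cdot 23947 = 1994401948$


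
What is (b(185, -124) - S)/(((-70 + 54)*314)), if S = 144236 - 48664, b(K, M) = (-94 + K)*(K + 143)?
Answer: 16431/1256 ≈ 13.082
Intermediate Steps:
b(K, M) = (-94 + K)*(143 + K)
S = 95572
(b(185, -124) - S)/(((-70 + 54)*314)) = ((-13442 + 185**2 + 49*185) - 1*95572)/(((-70 + 54)*314)) = ((-13442 + 34225 + 9065) - 95572)/((-16*314)) = (29848 - 95572)/(-5024) = -65724*(-1/5024) = 16431/1256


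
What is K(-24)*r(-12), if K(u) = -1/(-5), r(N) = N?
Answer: -12/5 ≈ -2.4000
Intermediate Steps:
K(u) = ⅕ (K(u) = -⅕*(-1) = ⅕)
K(-24)*r(-12) = (⅕)*(-12) = -12/5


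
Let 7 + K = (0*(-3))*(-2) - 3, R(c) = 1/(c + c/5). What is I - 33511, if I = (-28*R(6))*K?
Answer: -301249/9 ≈ -33472.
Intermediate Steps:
R(c) = 5/(6*c) (R(c) = 1/(c + c*(1/5)) = 1/(c + c/5) = 1/(6*c/5) = 5/(6*c))
K = -10 (K = -7 + ((0*(-3))*(-2) - 3) = -7 + (0*(-2) - 3) = -7 + (0 - 3) = -7 - 3 = -10)
I = 350/9 (I = -70/(3*6)*(-10) = -28*5/36*(-10) = -35/9*(-10) = 350/9 ≈ 38.889)
I - 33511 = 350/9 - 33511 = -301249/9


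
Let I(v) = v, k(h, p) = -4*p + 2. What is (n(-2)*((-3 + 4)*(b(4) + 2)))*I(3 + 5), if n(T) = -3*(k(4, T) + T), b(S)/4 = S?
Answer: -3456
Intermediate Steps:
k(h, p) = 2 - 4*p
b(S) = 4*S
n(T) = -6 + 9*T (n(T) = -3*((2 - 4*T) + T) = -3*(2 - 3*T) = -6 + 9*T)
(n(-2)*((-3 + 4)*(b(4) + 2)))*I(3 + 5) = ((-6 + 9*(-2))*((-3 + 4)*(4*4 + 2)))*(3 + 5) = ((-6 - 18)*(1*(16 + 2)))*8 = -24*18*8 = -432*8 = -3456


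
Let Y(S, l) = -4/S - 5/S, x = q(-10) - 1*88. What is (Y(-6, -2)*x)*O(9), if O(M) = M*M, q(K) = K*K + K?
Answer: 243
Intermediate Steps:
q(K) = K + K**2 (q(K) = K**2 + K = K + K**2)
x = 2 (x = -10*(1 - 10) - 1*88 = -10*(-9) - 88 = 90 - 88 = 2)
Y(S, l) = -9/S
O(M) = M**2
(Y(-6, -2)*x)*O(9) = (-9/(-6)*2)*9**2 = (-9*(-1/6)*2)*81 = ((3/2)*2)*81 = 3*81 = 243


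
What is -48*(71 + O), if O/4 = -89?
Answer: 13680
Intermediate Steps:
O = -356 (O = 4*(-89) = -356)
-48*(71 + O) = -48*(71 - 356) = -48*(-285) = 13680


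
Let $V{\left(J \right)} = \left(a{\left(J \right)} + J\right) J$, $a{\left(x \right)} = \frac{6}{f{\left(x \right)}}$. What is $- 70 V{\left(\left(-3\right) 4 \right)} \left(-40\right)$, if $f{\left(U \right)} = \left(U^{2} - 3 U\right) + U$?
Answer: $402000$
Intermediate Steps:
$f{\left(U \right)} = U^{2} - 2 U$
$a{\left(x \right)} = \frac{6}{x \left(-2 + x\right)}$
$V{\left(J \right)} = J \left(J + \frac{6}{J \left(-2 + J\right)}\right)$ ($V{\left(J \right)} = \left(\frac{6}{J \left(-2 + J\right)} + J\right) J = \left(J + \frac{6}{J \left(-2 + J\right)}\right) J = J \left(J + \frac{6}{J \left(-2 + J\right)}\right)$)
$- 70 V{\left(\left(-3\right) 4 \right)} \left(-40\right) = - 70 \frac{6 + \left(\left(-3\right) 4\right)^{2} \left(-2 - 12\right)}{-2 - 12} \left(-40\right) = - 70 \frac{6 + \left(-12\right)^{2} \left(-2 - 12\right)}{-2 - 12} \left(-40\right) = - 70 \frac{6 + 144 \left(-14\right)}{-14} \left(-40\right) = - 70 \left(- \frac{6 - 2016}{14}\right) \left(-40\right) = - 70 \left(\left(- \frac{1}{14}\right) \left(-2010\right)\right) \left(-40\right) = \left(-70\right) \frac{1005}{7} \left(-40\right) = \left(-10050\right) \left(-40\right) = 402000$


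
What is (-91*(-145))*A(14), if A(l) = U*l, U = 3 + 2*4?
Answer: 2032030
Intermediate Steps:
U = 11 (U = 3 + 8 = 11)
A(l) = 11*l
(-91*(-145))*A(14) = (-91*(-145))*(11*14) = 13195*154 = 2032030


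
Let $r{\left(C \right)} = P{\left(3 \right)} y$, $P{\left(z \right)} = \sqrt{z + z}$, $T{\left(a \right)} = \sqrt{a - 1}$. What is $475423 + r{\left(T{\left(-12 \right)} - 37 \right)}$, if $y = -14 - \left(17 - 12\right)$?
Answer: $475423 - 19 \sqrt{6} \approx 4.7538 \cdot 10^{5}$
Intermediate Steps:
$T{\left(a \right)} = \sqrt{-1 + a}$
$P{\left(z \right)} = \sqrt{2} \sqrt{z}$ ($P{\left(z \right)} = \sqrt{2 z} = \sqrt{2} \sqrt{z}$)
$y = -19$ ($y = -14 - \left(17 - 12\right) = -14 - 5 = -19$)
$r{\left(C \right)} = - 19 \sqrt{6}$ ($r{\left(C \right)} = \sqrt{2} \sqrt{3} \left(-19\right) = \sqrt{6} \left(-19\right) = - 19 \sqrt{6}$)
$475423 + r{\left(T{\left(-12 \right)} - 37 \right)} = 475423 - 19 \sqrt{6}$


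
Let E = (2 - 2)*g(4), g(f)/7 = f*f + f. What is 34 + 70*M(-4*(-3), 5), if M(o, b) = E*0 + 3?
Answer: 244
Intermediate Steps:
g(f) = 7*f + 7*f² (g(f) = 7*(f*f + f) = 7*(f² + f) = 7*(f + f²) = 7*f + 7*f²)
E = 0 (E = (2 - 2)*(7*4*(1 + 4)) = 0*(7*4*5) = 0*140 = 0)
M(o, b) = 3 (M(o, b) = 0*0 + 3 = 0 + 3 = 3)
34 + 70*M(-4*(-3), 5) = 34 + 70*3 = 34 + 210 = 244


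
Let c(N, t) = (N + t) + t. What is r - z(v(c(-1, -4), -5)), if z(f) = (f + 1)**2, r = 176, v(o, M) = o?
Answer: 112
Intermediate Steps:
c(N, t) = N + 2*t
z(f) = (1 + f)**2
r - z(v(c(-1, -4), -5)) = 176 - (1 + (-1 + 2*(-4)))**2 = 176 - (1 + (-1 - 8))**2 = 176 - (1 - 9)**2 = 176 - 1*(-8)**2 = 176 - 1*64 = 176 - 64 = 112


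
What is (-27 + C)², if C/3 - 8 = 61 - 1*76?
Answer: 2304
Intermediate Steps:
C = -21 (C = 24 + 3*(61 - 1*76) = 24 + 3*(61 - 76) = 24 + 3*(-15) = 24 - 45 = -21)
(-27 + C)² = (-27 - 21)² = (-48)² = 2304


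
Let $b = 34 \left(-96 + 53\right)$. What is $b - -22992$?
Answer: $21530$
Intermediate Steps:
$b = -1462$ ($b = 34 \left(-43\right) = -1462$)
$b - -22992 = -1462 - -22992 = -1462 + 22992 = 21530$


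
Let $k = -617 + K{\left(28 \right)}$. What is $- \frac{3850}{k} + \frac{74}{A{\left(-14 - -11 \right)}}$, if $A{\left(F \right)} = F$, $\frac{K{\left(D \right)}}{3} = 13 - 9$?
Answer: $- \frac{604}{33} \approx -18.303$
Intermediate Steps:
$K{\left(D \right)} = 12$ ($K{\left(D \right)} = 3 \left(13 - 9\right) = 3 \cdot 4 = 12$)
$k = -605$ ($k = -617 + 12 = -605$)
$- \frac{3850}{k} + \frac{74}{A{\left(-14 - -11 \right)}} = - \frac{3850}{-605} + \frac{74}{-14 - -11} = \left(-3850\right) \left(- \frac{1}{605}\right) + \frac{74}{-14 + 11} = \frac{70}{11} + \frac{74}{-3} = \frac{70}{11} + 74 \left(- \frac{1}{3}\right) = \frac{70}{11} - \frac{74}{3} = - \frac{604}{33}$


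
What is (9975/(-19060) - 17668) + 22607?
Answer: 18825473/3812 ≈ 4938.5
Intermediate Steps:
(9975/(-19060) - 17668) + 22607 = (9975*(-1/19060) - 17668) + 22607 = (-1995/3812 - 17668) + 22607 = -67352411/3812 + 22607 = 18825473/3812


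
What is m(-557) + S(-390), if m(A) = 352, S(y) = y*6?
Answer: -1988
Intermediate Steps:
S(y) = 6*y
m(-557) + S(-390) = 352 + 6*(-390) = 352 - 2340 = -1988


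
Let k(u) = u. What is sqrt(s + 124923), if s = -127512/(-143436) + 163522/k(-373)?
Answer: sqrt(2474515869800916011)/4458469 ≈ 352.83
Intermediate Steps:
s = -1950614968/4458469 (s = -127512/(-143436) + 163522/(-373) = -127512*(-1/143436) + 163522*(-1/373) = 10626/11953 - 163522/373 = -1950614968/4458469 ≈ -437.51)
sqrt(s + 124923) = sqrt(-1950614968/4458469 + 124923) = sqrt(555014707919/4458469) = sqrt(2474515869800916011)/4458469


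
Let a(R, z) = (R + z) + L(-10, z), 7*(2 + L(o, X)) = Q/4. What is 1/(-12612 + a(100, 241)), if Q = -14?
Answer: -2/24547 ≈ -8.1476e-5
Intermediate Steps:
L(o, X) = -5/2 (L(o, X) = -2 + (-14/4)/7 = -2 + (-14*¼)/7 = -2 + (⅐)*(-7/2) = -2 - ½ = -5/2)
a(R, z) = -5/2 + R + z (a(R, z) = (R + z) - 5/2 = -5/2 + R + z)
1/(-12612 + a(100, 241)) = 1/(-12612 + (-5/2 + 100 + 241)) = 1/(-12612 + 677/2) = 1/(-24547/2) = -2/24547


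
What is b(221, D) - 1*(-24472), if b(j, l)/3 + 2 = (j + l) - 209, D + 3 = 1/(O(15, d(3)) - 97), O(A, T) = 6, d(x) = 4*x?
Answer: 2228860/91 ≈ 24493.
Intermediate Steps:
D = -274/91 (D = -3 + 1/(6 - 97) = -3 + 1/(-91) = -3 - 1/91 = -274/91 ≈ -3.0110)
b(j, l) = -633 + 3*j + 3*l (b(j, l) = -6 + 3*((j + l) - 209) = -6 + 3*(-209 + j + l) = -6 + (-627 + 3*j + 3*l) = -633 + 3*j + 3*l)
b(221, D) - 1*(-24472) = (-633 + 3*221 + 3*(-274/91)) - 1*(-24472) = (-633 + 663 - 822/91) + 24472 = 1908/91 + 24472 = 2228860/91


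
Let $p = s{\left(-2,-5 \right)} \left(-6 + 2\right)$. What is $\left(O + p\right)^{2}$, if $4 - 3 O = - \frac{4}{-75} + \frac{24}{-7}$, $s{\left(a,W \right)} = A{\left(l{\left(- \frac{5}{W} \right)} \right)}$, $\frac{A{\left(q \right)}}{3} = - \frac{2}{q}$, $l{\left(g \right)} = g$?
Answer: $\frac{1736555584}{2480625} \approx 700.05$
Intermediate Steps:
$A{\left(q \right)} = - \frac{6}{q}$ ($A{\left(q \right)} = 3 \left(- \frac{2}{q}\right) = - \frac{6}{q}$)
$s{\left(a,W \right)} = \frac{6 W}{5}$ ($s{\left(a,W \right)} = - \frac{6}{\left(-5\right) \frac{1}{W}} = - 6 \left(- \frac{W}{5}\right) = \frac{6 W}{5}$)
$O = \frac{3872}{1575}$ ($O = \frac{4}{3} - \frac{- \frac{4}{-75} + \frac{24}{-7}}{3} = \frac{4}{3} - \frac{\left(-4\right) \left(- \frac{1}{75}\right) + 24 \left(- \frac{1}{7}\right)}{3} = \frac{4}{3} - \frac{\frac{4}{75} - \frac{24}{7}}{3} = \frac{4}{3} - - \frac{1772}{1575} = \frac{4}{3} + \frac{1772}{1575} = \frac{3872}{1575} \approx 2.4584$)
$p = 24$ ($p = \frac{6}{5} \left(-5\right) \left(-6 + 2\right) = \left(-6\right) \left(-4\right) = 24$)
$\left(O + p\right)^{2} = \left(\frac{3872}{1575} + 24\right)^{2} = \left(\frac{41672}{1575}\right)^{2} = \frac{1736555584}{2480625}$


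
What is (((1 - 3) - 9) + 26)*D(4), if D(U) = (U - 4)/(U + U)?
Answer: 0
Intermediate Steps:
D(U) = (-4 + U)/(2*U) (D(U) = (-4 + U)/((2*U)) = (-4 + U)*(1/(2*U)) = (-4 + U)/(2*U))
(((1 - 3) - 9) + 26)*D(4) = (((1 - 3) - 9) + 26)*((½)*(-4 + 4)/4) = ((-2 - 9) + 26)*((½)*(¼)*0) = (-11 + 26)*0 = 15*0 = 0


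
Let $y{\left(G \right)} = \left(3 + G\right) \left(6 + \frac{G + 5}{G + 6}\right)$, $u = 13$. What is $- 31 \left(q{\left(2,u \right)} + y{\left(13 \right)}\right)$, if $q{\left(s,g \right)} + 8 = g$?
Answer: $- \frac{68417}{19} \approx -3600.9$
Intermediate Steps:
$q{\left(s,g \right)} = -8 + g$
$y{\left(G \right)} = \left(3 + G\right) \left(6 + \frac{5 + G}{6 + G}\right)$
$- 31 \left(q{\left(2,u \right)} + y{\left(13 \right)}\right) = - 31 \left(\left(-8 + 13\right) + \frac{123 + 7 \cdot 13^{2} + 62 \cdot 13}{6 + 13}\right) = - 31 \left(5 + \frac{123 + 7 \cdot 169 + 806}{19}\right) = - 31 \left(5 + \frac{123 + 1183 + 806}{19}\right) = - 31 \left(5 + \frac{1}{19} \cdot 2112\right) = - 31 \left(5 + \frac{2112}{19}\right) = \left(-31\right) \frac{2207}{19} = - \frac{68417}{19}$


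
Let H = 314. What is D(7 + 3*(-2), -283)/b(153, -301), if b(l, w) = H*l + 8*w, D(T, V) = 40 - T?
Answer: 39/45634 ≈ 0.00085463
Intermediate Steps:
b(l, w) = 8*w + 314*l (b(l, w) = 314*l + 8*w = 8*w + 314*l)
D(7 + 3*(-2), -283)/b(153, -301) = (40 - (7 + 3*(-2)))/(8*(-301) + 314*153) = (40 - (7 - 6))/(-2408 + 48042) = (40 - 1*1)/45634 = (40 - 1)*(1/45634) = 39*(1/45634) = 39/45634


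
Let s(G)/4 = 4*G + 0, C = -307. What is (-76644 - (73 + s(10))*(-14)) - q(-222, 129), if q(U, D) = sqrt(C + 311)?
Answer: -73384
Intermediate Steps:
s(G) = 16*G (s(G) = 4*(4*G + 0) = 4*(4*G) = 16*G)
q(U, D) = 2 (q(U, D) = sqrt(-307 + 311) = sqrt(4) = 2)
(-76644 - (73 + s(10))*(-14)) - q(-222, 129) = (-76644 - (73 + 16*10)*(-14)) - 1*2 = (-76644 - (73 + 160)*(-14)) - 2 = (-76644 - 233*(-14)) - 2 = (-76644 - 1*(-3262)) - 2 = (-76644 + 3262) - 2 = -73382 - 2 = -73384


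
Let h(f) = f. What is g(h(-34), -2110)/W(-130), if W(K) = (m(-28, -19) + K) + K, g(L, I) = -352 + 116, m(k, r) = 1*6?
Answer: 118/127 ≈ 0.92913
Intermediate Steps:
m(k, r) = 6
g(L, I) = -236
W(K) = 6 + 2*K (W(K) = (6 + K) + K = 6 + 2*K)
g(h(-34), -2110)/W(-130) = -236/(6 + 2*(-130)) = -236/(6 - 260) = -236/(-254) = -236*(-1/254) = 118/127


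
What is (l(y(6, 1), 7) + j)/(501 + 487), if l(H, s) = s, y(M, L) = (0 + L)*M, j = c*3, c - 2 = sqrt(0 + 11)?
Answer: 1/76 + 3*sqrt(11)/988 ≈ 0.023229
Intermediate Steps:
c = 2 + sqrt(11) (c = 2 + sqrt(0 + 11) = 2 + sqrt(11) ≈ 5.3166)
j = 6 + 3*sqrt(11) (j = (2 + sqrt(11))*3 = 6 + 3*sqrt(11) ≈ 15.950)
y(M, L) = L*M
(l(y(6, 1), 7) + j)/(501 + 487) = (7 + (6 + 3*sqrt(11)))/(501 + 487) = (13 + 3*sqrt(11))/988 = (13 + 3*sqrt(11))*(1/988) = 1/76 + 3*sqrt(11)/988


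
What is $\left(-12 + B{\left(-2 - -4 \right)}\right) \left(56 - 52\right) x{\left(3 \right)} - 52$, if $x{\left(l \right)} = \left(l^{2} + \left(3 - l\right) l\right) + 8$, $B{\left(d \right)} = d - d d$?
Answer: $-1004$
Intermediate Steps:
$B{\left(d \right)} = d - d^{2}$
$x{\left(l \right)} = 8 + l^{2} + l \left(3 - l\right)$ ($x{\left(l \right)} = \left(l^{2} + l \left(3 - l\right)\right) + 8 = 8 + l^{2} + l \left(3 - l\right)$)
$\left(-12 + B{\left(-2 - -4 \right)}\right) \left(56 - 52\right) x{\left(3 \right)} - 52 = \left(-12 + \left(-2 - -4\right) \left(1 - \left(-2 - -4\right)\right)\right) \left(56 - 52\right) \left(8 + 3 \cdot 3\right) - 52 = \left(-12 + \left(-2 + 4\right) \left(1 - \left(-2 + 4\right)\right)\right) 4 \left(8 + 9\right) - 52 = \left(-12 + 2 \left(1 - 2\right)\right) 4 \cdot 17 - 52 = \left(-12 + 2 \left(-1\right)\right) 4 \cdot 17 - 52 = \left(-12 - 2\right) 4 \cdot 17 - 52 = \left(-14\right) 4 \cdot 17 - 52 = \left(-56\right) 17 - 52 = -952 - 52 = -1004$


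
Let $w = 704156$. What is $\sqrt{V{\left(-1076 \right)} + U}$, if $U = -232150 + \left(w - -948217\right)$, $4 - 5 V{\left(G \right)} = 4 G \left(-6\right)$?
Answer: $\sqrt{1415059} \approx 1189.6$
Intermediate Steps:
$V{\left(G \right)} = \frac{4}{5} + \frac{24 G}{5}$ ($V{\left(G \right)} = \frac{4}{5} - \frac{4 G \left(-6\right)}{5} = \frac{4}{5} - \frac{\left(-24\right) G}{5} = \frac{4}{5} + \frac{24 G}{5}$)
$U = 1420223$ ($U = -232150 + \left(704156 - -948217\right) = -232150 + \left(704156 + 948217\right) = -232150 + 1652373 = 1420223$)
$\sqrt{V{\left(-1076 \right)} + U} = \sqrt{\left(\frac{4}{5} + \frac{24}{5} \left(-1076\right)\right) + 1420223} = \sqrt{\left(\frac{4}{5} - \frac{25824}{5}\right) + 1420223} = \sqrt{-5164 + 1420223} = \sqrt{1415059}$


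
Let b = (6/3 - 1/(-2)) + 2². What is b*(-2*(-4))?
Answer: 52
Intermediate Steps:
b = 13/2 (b = (6*(⅓) - 1*(-½)) + 4 = (2 + ½) + 4 = 5/2 + 4 = 13/2 ≈ 6.5000)
b*(-2*(-4)) = 13*(-2*(-4))/2 = (13/2)*8 = 52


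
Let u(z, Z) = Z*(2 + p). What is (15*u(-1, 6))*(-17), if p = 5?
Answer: -10710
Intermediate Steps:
u(z, Z) = 7*Z (u(z, Z) = Z*(2 + 5) = Z*7 = 7*Z)
(15*u(-1, 6))*(-17) = (15*(7*6))*(-17) = (15*42)*(-17) = 630*(-17) = -10710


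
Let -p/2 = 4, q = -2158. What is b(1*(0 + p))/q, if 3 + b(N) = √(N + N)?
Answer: 3/2158 - 2*I/1079 ≈ 0.0013902 - 0.0018536*I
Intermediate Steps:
p = -8 (p = -2*4 = -8)
b(N) = -3 + √2*√N (b(N) = -3 + √(N + N) = -3 + √(2*N) = -3 + √2*√N)
b(1*(0 + p))/q = (-3 + √2*√(1*(0 - 8)))/(-2158) = (-3 + √2*√(1*(-8)))*(-1/2158) = (-3 + √2*√(-8))*(-1/2158) = (-3 + √2*(2*I*√2))*(-1/2158) = (-3 + 4*I)*(-1/2158) = 3/2158 - 2*I/1079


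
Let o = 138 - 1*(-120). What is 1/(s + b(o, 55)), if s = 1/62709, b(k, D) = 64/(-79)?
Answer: -4954011/4013297 ≈ -1.2344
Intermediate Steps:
o = 258 (o = 138 + 120 = 258)
b(k, D) = -64/79 (b(k, D) = 64*(-1/79) = -64/79)
s = 1/62709 ≈ 1.5947e-5
1/(s + b(o, 55)) = 1/(1/62709 - 64/79) = 1/(-4013297/4954011) = -4954011/4013297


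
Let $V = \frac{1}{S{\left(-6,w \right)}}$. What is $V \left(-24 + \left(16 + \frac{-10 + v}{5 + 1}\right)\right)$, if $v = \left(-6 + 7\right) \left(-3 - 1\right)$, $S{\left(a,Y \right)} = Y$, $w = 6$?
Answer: $- \frac{31}{18} \approx -1.7222$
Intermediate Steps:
$V = \frac{1}{6} \approx 0.16667$
$v = -4$ ($v = 1 \left(-4\right) = -4$)
$V \left(-24 + \left(16 + \frac{-10 + v}{5 + 1}\right)\right) = \frac{-24 + \left(16 + \frac{-10 - 4}{5 + 1}\right)}{6} = \frac{-24 + \left(16 - \frac{14}{6}\right)}{6} = \frac{-24 + \left(16 - \frac{7}{3}\right)}{6} = \frac{-24 + \frac{41}{3}}{6} = \frac{1}{6} \left(- \frac{31}{3}\right) = - \frac{31}{18}$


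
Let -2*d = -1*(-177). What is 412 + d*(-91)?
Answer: 16931/2 ≈ 8465.5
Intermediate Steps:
d = -177/2 (d = -(-1)*(-177)/2 = -½*177 = -177/2 ≈ -88.500)
412 + d*(-91) = 412 - 177/2*(-91) = 412 + 16107/2 = 16931/2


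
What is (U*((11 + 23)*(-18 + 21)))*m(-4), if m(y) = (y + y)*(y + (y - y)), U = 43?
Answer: 140352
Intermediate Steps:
m(y) = 2*y² (m(y) = (2*y)*(y + 0) = (2*y)*y = 2*y²)
(U*((11 + 23)*(-18 + 21)))*m(-4) = (43*((11 + 23)*(-18 + 21)))*(2*(-4)²) = (43*(34*3))*(2*16) = (43*102)*32 = 4386*32 = 140352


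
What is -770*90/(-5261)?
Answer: 69300/5261 ≈ 13.172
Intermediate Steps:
-770*90/(-5261) = -69300*(-1/5261) = 69300/5261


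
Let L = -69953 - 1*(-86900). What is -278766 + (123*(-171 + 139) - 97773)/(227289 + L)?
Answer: -22694931495/81412 ≈ -2.7877e+5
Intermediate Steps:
L = 16947 (L = -69953 + 86900 = 16947)
-278766 + (123*(-171 + 139) - 97773)/(227289 + L) = -278766 + (123*(-171 + 139) - 97773)/(227289 + 16947) = -278766 + (123*(-32) - 97773)/244236 = -278766 + (-3936 - 97773)*(1/244236) = -278766 - 101709*1/244236 = -278766 - 33903/81412 = -22694931495/81412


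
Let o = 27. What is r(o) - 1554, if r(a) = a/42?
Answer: -21747/14 ≈ -1553.4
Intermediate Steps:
r(a) = a/42 (r(a) = a*(1/42) = a/42)
r(o) - 1554 = (1/42)*27 - 1554 = 9/14 - 1554 = -21747/14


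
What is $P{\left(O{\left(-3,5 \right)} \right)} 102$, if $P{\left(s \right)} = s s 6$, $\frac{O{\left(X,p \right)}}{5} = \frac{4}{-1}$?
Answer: $244800$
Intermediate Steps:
$O{\left(X,p \right)} = -20$ ($O{\left(X,p \right)} = 5 \frac{4}{-1} = 5 \cdot 4 \left(-1\right) = 5 \left(-4\right) = -20$)
$P{\left(s \right)} = 6 s^{2}$ ($P{\left(s \right)} = s^{2} \cdot 6 = 6 s^{2}$)
$P{\left(O{\left(-3,5 \right)} \right)} 102 = 6 \left(-20\right)^{2} \cdot 102 = 6 \cdot 400 \cdot 102 = 2400 \cdot 102 = 244800$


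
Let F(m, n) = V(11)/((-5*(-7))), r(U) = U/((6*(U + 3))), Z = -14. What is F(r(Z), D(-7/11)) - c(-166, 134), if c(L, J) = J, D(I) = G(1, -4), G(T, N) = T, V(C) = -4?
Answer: -4694/35 ≈ -134.11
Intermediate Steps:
r(U) = U/(18 + 6*U) (r(U) = U/((6*(3 + U))) = U/(18 + 6*U))
D(I) = 1
F(m, n) = -4/35 (F(m, n) = -4/((-5*(-7))) = -4/35)
F(r(Z), D(-7/11)) - c(-166, 134) = -4/35 - 1*134 = -4/35 - 134 = -4694/35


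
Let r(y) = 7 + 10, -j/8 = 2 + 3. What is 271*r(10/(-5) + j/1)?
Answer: 4607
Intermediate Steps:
j = -40 (j = -8*(2 + 3) = -8*5 = -40)
r(y) = 17
271*r(10/(-5) + j/1) = 271*17 = 4607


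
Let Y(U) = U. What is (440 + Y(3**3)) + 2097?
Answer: 2564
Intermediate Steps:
(440 + Y(3**3)) + 2097 = (440 + 3**3) + 2097 = (440 + 27) + 2097 = 467 + 2097 = 2564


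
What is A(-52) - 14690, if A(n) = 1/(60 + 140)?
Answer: -2937999/200 ≈ -14690.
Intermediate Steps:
A(n) = 1/200
A(-52) - 14690 = 1/200 - 14690 = -2937999/200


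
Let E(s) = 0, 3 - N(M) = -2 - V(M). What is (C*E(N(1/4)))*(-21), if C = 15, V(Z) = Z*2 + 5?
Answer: 0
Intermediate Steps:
V(Z) = 5 + 2*Z (V(Z) = 2*Z + 5 = 5 + 2*Z)
N(M) = 10 + 2*M (N(M) = 3 - (-2 - (5 + 2*M)) = 3 - (-2 + (-5 - 2*M)) = 3 - (-7 - 2*M) = 3 + (7 + 2*M) = 10 + 2*M)
(C*E(N(1/4)))*(-21) = (15*0)*(-21) = 0*(-21) = 0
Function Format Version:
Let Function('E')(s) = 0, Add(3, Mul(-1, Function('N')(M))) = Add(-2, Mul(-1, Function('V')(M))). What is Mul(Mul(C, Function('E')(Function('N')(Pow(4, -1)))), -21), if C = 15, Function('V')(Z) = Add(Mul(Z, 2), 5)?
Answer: 0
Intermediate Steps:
Function('V')(Z) = Add(5, Mul(2, Z)) (Function('V')(Z) = Add(Mul(2, Z), 5) = Add(5, Mul(2, Z)))
Function('N')(M) = Add(10, Mul(2, M)) (Function('N')(M) = Add(3, Mul(-1, Add(-2, Mul(-1, Add(5, Mul(2, M)))))) = Add(3, Mul(-1, Add(-2, Add(-5, Mul(-2, M))))) = Add(3, Mul(-1, Add(-7, Mul(-2, M)))) = Add(3, Add(7, Mul(2, M))) = Add(10, Mul(2, M)))
Mul(Mul(C, Function('E')(Function('N')(Pow(4, -1)))), -21) = Mul(Mul(15, 0), -21) = Mul(0, -21) = 0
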